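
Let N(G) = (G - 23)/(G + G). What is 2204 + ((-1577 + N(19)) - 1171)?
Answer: -10338/19 ≈ -544.11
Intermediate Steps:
N(G) = (-23 + G)/(2*G) (N(G) = (-23 + G)/((2*G)) = (-23 + G)*(1/(2*G)) = (-23 + G)/(2*G))
2204 + ((-1577 + N(19)) - 1171) = 2204 + ((-1577 + (1/2)*(-23 + 19)/19) - 1171) = 2204 + ((-1577 + (1/2)*(1/19)*(-4)) - 1171) = 2204 + ((-1577 - 2/19) - 1171) = 2204 + (-29965/19 - 1171) = 2204 - 52214/19 = -10338/19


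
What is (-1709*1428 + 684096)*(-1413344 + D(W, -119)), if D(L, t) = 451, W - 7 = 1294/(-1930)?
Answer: 2481543097908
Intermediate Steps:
W = 6108/965 (W = 7 + 1294/(-1930) = 7 + 1294*(-1/1930) = 7 - 647/965 = 6108/965 ≈ 6.3295)
(-1709*1428 + 684096)*(-1413344 + D(W, -119)) = (-1709*1428 + 684096)*(-1413344 + 451) = (-2440452 + 684096)*(-1412893) = -1756356*(-1412893) = 2481543097908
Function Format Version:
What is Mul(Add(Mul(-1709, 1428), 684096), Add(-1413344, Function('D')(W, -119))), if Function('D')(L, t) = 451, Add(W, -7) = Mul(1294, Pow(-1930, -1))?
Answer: 2481543097908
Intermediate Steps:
W = Rational(6108, 965) (W = Add(7, Mul(1294, Pow(-1930, -1))) = Add(7, Mul(1294, Rational(-1, 1930))) = Add(7, Rational(-647, 965)) = Rational(6108, 965) ≈ 6.3295)
Mul(Add(Mul(-1709, 1428), 684096), Add(-1413344, Function('D')(W, -119))) = Mul(Add(Mul(-1709, 1428), 684096), Add(-1413344, 451)) = Mul(Add(-2440452, 684096), -1412893) = Mul(-1756356, -1412893) = 2481543097908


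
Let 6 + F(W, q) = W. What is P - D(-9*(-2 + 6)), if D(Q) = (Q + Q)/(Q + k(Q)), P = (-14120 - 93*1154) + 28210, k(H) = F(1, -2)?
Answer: -3822584/41 ≈ -93234.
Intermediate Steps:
F(W, q) = -6 + W
k(H) = -5 (k(H) = -6 + 1 = -5)
P = -93232 (P = (-14120 - 107322) + 28210 = -121442 + 28210 = -93232)
D(Q) = 2*Q/(-5 + Q) (D(Q) = (Q + Q)/(Q - 5) = (2*Q)/(-5 + Q) = 2*Q/(-5 + Q))
P - D(-9*(-2 + 6)) = -93232 - 2*(-9*(-2 + 6))/(-5 - 9*(-2 + 6)) = -93232 - 2*(-9*4)/(-5 - 9*4) = -93232 - 2*(-36)/(-5 - 36) = -93232 - 2*(-36)/(-41) = -93232 - 2*(-36)*(-1)/41 = -93232 - 1*72/41 = -93232 - 72/41 = -3822584/41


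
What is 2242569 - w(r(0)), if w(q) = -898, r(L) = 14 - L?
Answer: 2243467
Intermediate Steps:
2242569 - w(r(0)) = 2242569 - 1*(-898) = 2242569 + 898 = 2243467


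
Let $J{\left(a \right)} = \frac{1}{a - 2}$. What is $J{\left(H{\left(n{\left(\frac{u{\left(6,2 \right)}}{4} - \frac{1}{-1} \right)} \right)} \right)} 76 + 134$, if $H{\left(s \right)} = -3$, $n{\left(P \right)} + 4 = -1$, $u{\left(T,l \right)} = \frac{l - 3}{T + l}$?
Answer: $\frac{594}{5} \approx 118.8$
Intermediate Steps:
$u{\left(T,l \right)} = \frac{-3 + l}{T + l}$
$n{\left(P \right)} = -5$ ($n{\left(P \right)} = -4 - 1 = -5$)
$J{\left(a \right)} = \frac{1}{-2 + a}$
$J{\left(H{\left(n{\left(\frac{u{\left(6,2 \right)}}{4} - \frac{1}{-1} \right)} \right)} \right)} 76 + 134 = \frac{1}{-2 - 3} \cdot 76 + 134 = \frac{1}{-5} \cdot 76 + 134 = \left(- \frac{1}{5}\right) 76 + 134 = - \frac{76}{5} + 134 = \frac{594}{5}$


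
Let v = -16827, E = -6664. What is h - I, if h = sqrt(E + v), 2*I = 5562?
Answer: -2781 + 13*I*sqrt(139) ≈ -2781.0 + 153.27*I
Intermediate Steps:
I = 2781 (I = (1/2)*5562 = 2781)
h = 13*I*sqrt(139) (h = sqrt(-6664 - 16827) = sqrt(-23491) = 13*I*sqrt(139) ≈ 153.27*I)
h - I = 13*I*sqrt(139) - 1*2781 = 13*I*sqrt(139) - 2781 = -2781 + 13*I*sqrt(139)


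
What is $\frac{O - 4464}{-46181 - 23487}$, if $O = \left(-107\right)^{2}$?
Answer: $- \frac{6985}{69668} \approx -0.10026$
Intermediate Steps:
$O = 11449$
$\frac{O - 4464}{-46181 - 23487} = \frac{11449 - 4464}{-46181 - 23487} = \frac{6985}{-69668} = 6985 \left(- \frac{1}{69668}\right) = - \frac{6985}{69668}$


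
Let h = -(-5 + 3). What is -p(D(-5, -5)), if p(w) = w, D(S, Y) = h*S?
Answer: 10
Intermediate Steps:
h = 2 (h = -1*(-2) = 2)
D(S, Y) = 2*S
-p(D(-5, -5)) = -2*(-5) = -1*(-10) = 10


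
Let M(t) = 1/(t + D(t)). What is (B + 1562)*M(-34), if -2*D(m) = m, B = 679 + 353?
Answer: -2594/17 ≈ -152.59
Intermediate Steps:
B = 1032
D(m) = -m/2
M(t) = 2/t (M(t) = 1/(t - t/2) = 1/(t/2) = 2/t)
(B + 1562)*M(-34) = (1032 + 1562)*(2/(-34)) = 2594*(2*(-1/34)) = 2594*(-1/17) = -2594/17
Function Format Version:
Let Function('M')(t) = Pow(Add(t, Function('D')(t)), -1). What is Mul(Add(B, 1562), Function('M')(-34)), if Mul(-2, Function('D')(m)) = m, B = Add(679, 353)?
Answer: Rational(-2594, 17) ≈ -152.59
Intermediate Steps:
B = 1032
Function('D')(m) = Mul(Rational(-1, 2), m)
Function('M')(t) = Mul(2, Pow(t, -1)) (Function('M')(t) = Pow(Add(t, Mul(Rational(-1, 2), t)), -1) = Pow(Mul(Rational(1, 2), t), -1) = Mul(2, Pow(t, -1)))
Mul(Add(B, 1562), Function('M')(-34)) = Mul(Add(1032, 1562), Mul(2, Pow(-34, -1))) = Mul(2594, Mul(2, Rational(-1, 34))) = Mul(2594, Rational(-1, 17)) = Rational(-2594, 17)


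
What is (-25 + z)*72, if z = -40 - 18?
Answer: -5976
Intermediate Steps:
z = -58
(-25 + z)*72 = (-25 - 58)*72 = -83*72 = -5976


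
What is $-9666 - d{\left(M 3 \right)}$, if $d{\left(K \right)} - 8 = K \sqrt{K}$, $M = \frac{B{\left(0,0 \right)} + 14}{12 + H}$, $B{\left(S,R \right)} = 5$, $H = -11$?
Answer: $-9674 - 57 \sqrt{57} \approx -10104.0$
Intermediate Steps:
$M = 19$ ($M = \frac{5 + 14}{12 - 11} = \frac{19}{1} = 19 \cdot 1 = 19$)
$d{\left(K \right)} = 8 + K^{\frac{3}{2}}$ ($d{\left(K \right)} = 8 + K \sqrt{K} = 8 + K^{\frac{3}{2}}$)
$-9666 - d{\left(M 3 \right)} = -9666 - \left(8 + \left(19 \cdot 3\right)^{\frac{3}{2}}\right) = -9666 - \left(8 + 57^{\frac{3}{2}}\right) = -9666 - \left(8 + 57 \sqrt{57}\right) = -9674 - 57 \sqrt{57}$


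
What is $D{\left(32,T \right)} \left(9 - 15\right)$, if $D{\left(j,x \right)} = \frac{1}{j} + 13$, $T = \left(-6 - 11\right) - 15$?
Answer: $- \frac{1251}{16} \approx -78.188$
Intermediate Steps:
$T = -32$ ($T = -17 - 15 = -32$)
$D{\left(j,x \right)} = 13 + \frac{1}{j}$
$D{\left(32,T \right)} \left(9 - 15\right) = \left(13 + \frac{1}{32}\right) \left(9 - 15\right) = \frac{417}{32} \left(-6\right) = - \frac{1251}{16}$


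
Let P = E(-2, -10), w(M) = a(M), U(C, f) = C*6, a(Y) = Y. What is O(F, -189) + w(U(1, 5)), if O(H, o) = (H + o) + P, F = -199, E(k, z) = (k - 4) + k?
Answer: -390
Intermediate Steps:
U(C, f) = 6*C
E(k, z) = -4 + 2*k (E(k, z) = (-4 + k) + k = -4 + 2*k)
w(M) = M
P = -8 (P = -4 + 2*(-2) = -4 - 4 = -8)
O(H, o) = -8 + H + o (O(H, o) = (H + o) - 8 = -8 + H + o)
O(F, -189) + w(U(1, 5)) = (-8 - 199 - 189) + 6*1 = -396 + 6 = -390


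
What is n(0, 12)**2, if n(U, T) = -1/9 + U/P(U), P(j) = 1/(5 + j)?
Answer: 1/81 ≈ 0.012346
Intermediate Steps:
n(U, T) = -1/9 + U*(5 + U) (n(U, T) = -1/9 + U/(1/(5 + U)) = -1*1/9 + U*(5 + U) = -1/9 + U*(5 + U))
n(0, 12)**2 = (-1/9 + 0*(5 + 0))**2 = (-1/9 + 0*5)**2 = (-1/9 + 0)**2 = (-1/9)**2 = 1/81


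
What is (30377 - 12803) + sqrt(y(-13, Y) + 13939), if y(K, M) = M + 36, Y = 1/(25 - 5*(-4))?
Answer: 17574 + 2*sqrt(786095)/15 ≈ 17692.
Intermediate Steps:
Y = 1/45 (Y = 1/(25 + 20) = 1/45 ≈ 0.022222)
y(K, M) = 36 + M
(30377 - 12803) + sqrt(y(-13, Y) + 13939) = (30377 - 12803) + sqrt((36 + 1/45) + 13939) = 17574 + sqrt(1621/45 + 13939) = 17574 + sqrt(628876/45) = 17574 + 2*sqrt(786095)/15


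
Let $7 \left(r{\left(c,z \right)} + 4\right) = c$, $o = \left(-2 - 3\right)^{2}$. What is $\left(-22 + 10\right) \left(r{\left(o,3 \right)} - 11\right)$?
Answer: $\frac{960}{7} \approx 137.14$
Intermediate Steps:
$o = 25$ ($o = \left(-5\right)^{2} = 25$)
$r{\left(c,z \right)} = -4 + \frac{c}{7}$
$\left(-22 + 10\right) \left(r{\left(o,3 \right)} - 11\right) = \left(-22 + 10\right) \left(\left(-4 + \frac{1}{7} \cdot 25\right) - 11\right) = - 12 \left(\left(-4 + \frac{25}{7}\right) - 11\right) = - 12 \left(- \frac{3}{7} - 11\right) = \left(-12\right) \left(- \frac{80}{7}\right) = \frac{960}{7}$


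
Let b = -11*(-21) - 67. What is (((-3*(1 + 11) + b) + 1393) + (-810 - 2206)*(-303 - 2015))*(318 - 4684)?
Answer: -30529730894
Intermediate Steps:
b = 164 (b = 231 - 67 = 164)
(((-3*(1 + 11) + b) + 1393) + (-810 - 2206)*(-303 - 2015))*(318 - 4684) = (((-3*(1 + 11) + 164) + 1393) + (-810 - 2206)*(-303 - 2015))*(318 - 4684) = (((-3*12 + 164) + 1393) - 3016*(-2318))*(-4366) = (((-36 + 164) + 1393) + 6991088)*(-4366) = ((128 + 1393) + 6991088)*(-4366) = (1521 + 6991088)*(-4366) = 6992609*(-4366) = -30529730894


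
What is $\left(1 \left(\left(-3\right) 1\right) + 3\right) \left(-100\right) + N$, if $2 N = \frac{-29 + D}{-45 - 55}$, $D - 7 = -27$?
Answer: $\frac{49}{200} \approx 0.245$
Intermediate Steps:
$D = -20$ ($D = 7 - 27 = -20$)
$N = \frac{49}{200}$ ($N = \frac{\left(-29 - 20\right) \frac{1}{-45 - 55}}{2} = \frac{\left(-49\right) \frac{1}{-100}}{2} = \frac{\left(-49\right) \left(- \frac{1}{100}\right)}{2} = \frac{1}{2} \cdot \frac{49}{100} = \frac{49}{200} \approx 0.245$)
$\left(1 \left(\left(-3\right) 1\right) + 3\right) \left(-100\right) + N = \left(1 \left(\left(-3\right) 1\right) + 3\right) \left(-100\right) + \frac{49}{200} = \left(1 \left(-3\right) + 3\right) \left(-100\right) + \frac{49}{200} = \left(-3 + 3\right) \left(-100\right) + \frac{49}{200} = 0 \left(-100\right) + \frac{49}{200} = 0 + \frac{49}{200} = \frac{49}{200}$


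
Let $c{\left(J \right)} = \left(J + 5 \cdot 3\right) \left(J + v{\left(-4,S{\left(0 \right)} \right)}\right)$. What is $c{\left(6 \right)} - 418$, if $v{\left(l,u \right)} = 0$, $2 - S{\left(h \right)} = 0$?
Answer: $-292$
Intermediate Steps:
$S{\left(h \right)} = 2$ ($S{\left(h \right)} = 2 - 0 = 2 + 0 = 2$)
$c{\left(J \right)} = J \left(15 + J\right)$ ($c{\left(J \right)} = \left(J + 5 \cdot 3\right) \left(J + 0\right) = \left(J + 15\right) J = \left(15 + J\right) J = J \left(15 + J\right)$)
$c{\left(6 \right)} - 418 = 6 \left(15 + 6\right) - 418 = 6 \cdot 21 - 418 = 126 - 418 = -292$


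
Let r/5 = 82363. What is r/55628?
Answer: 411815/55628 ≈ 7.4030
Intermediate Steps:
r = 411815 (r = 5*82363 = 411815)
r/55628 = 411815/55628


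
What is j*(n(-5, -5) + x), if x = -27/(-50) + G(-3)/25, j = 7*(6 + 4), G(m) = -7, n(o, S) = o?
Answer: -1659/5 ≈ -331.80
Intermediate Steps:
j = 70 (j = 7*10 = 70)
x = 13/50 (x = -27/(-50) - 7/25 = -27*(-1/50) - 7*1/25 = 27/50 - 7/25 = 13/50 ≈ 0.26000)
j*(n(-5, -5) + x) = 70*(-5 + 13/50) = 70*(-237/50) = -1659/5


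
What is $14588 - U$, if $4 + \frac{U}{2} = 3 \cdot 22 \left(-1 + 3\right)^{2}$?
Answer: $14068$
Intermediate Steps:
$U = 520$ ($U = -8 + 2 \cdot 3 \cdot 22 \left(-1 + 3\right)^{2} = -8 + 2 \cdot 66 \cdot 2^{2} = -8 + 2 \cdot 66 \cdot 4 = -8 + 2 \cdot 264 = -8 + 528 = 520$)
$14588 - U = 14588 - 520 = 14068$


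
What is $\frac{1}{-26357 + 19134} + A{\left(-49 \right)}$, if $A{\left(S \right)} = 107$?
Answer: $\frac{772860}{7223} \approx 107.0$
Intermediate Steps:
$\frac{1}{-26357 + 19134} + A{\left(-49 \right)} = \frac{1}{-26357 + 19134} + 107 = \frac{1}{-7223} + 107 = - \frac{1}{7223} + 107 = \frac{772860}{7223}$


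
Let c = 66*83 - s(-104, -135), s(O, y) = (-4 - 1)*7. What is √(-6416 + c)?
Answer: I*√903 ≈ 30.05*I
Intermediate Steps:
s(O, y) = -35 (s(O, y) = -5*7 = -35)
c = 5513 (c = 66*83 - 1*(-35) = 5478 + 35 = 5513)
√(-6416 + c) = √(-6416 + 5513) = √(-903) = I*√903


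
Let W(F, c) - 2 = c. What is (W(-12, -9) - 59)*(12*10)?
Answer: -7920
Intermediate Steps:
W(F, c) = 2 + c
(W(-12, -9) - 59)*(12*10) = ((2 - 9) - 59)*(12*10) = (-7 - 59)*120 = -66*120 = -7920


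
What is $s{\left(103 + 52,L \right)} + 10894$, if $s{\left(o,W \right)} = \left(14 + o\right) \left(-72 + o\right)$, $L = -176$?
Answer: $24921$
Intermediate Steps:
$s{\left(o,W \right)} = \left(-72 + o\right) \left(14 + o\right)$
$s{\left(103 + 52,L \right)} + 10894 = \left(-1008 + \left(103 + 52\right)^{2} - 58 \left(103 + 52\right)\right) + 10894 = \left(-1008 + 155^{2} - 8990\right) + 10894 = \left(-1008 + 24025 - 8990\right) + 10894 = 14027 + 10894 = 24921$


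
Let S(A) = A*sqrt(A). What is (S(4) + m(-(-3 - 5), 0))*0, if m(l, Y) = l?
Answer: 0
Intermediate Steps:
S(A) = A**(3/2)
(S(4) + m(-(-3 - 5), 0))*0 = (4**(3/2) - (-3 - 5))*0 = (8 - 1*(-8))*0 = (8 + 8)*0 = 16*0 = 0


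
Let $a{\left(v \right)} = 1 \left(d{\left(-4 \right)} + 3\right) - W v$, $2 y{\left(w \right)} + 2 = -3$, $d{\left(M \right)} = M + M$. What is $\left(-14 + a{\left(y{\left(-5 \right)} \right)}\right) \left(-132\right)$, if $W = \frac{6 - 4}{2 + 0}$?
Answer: $2178$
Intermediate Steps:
$d{\left(M \right)} = 2 M$
$W = 1$ ($W = \frac{2}{2} = 2 \cdot \frac{1}{2} = 1$)
$y{\left(w \right)} = - \frac{5}{2}$ ($y{\left(w \right)} = -1 + \frac{1}{2} \left(-3\right) = -1 - \frac{3}{2} = - \frac{5}{2}$)
$a{\left(v \right)} = -5 - v$ ($a{\left(v \right)} = 1 \left(2 \left(-4\right) + 3\right) - 1 v = 1 \left(-8 + 3\right) - v = 1 \left(-5\right) - v = -5 - v$)
$\left(-14 + a{\left(y{\left(-5 \right)} \right)}\right) \left(-132\right) = \left(-14 - \frac{5}{2}\right) \left(-132\right) = \left(- \frac{33}{2}\right) \left(-132\right) = 2178$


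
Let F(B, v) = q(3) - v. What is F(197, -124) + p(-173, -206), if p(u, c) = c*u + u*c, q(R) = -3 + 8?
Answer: 71405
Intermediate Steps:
q(R) = 5
F(B, v) = 5 - v
p(u, c) = 2*c*u (p(u, c) = c*u + c*u = 2*c*u)
F(197, -124) + p(-173, -206) = (5 - 1*(-124)) + 2*(-206)*(-173) = (5 + 124) + 71276 = 129 + 71276 = 71405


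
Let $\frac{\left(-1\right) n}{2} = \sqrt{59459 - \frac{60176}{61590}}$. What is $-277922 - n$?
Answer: $-277922 + \frac{2 \sqrt{56385947314515}}{30795} \approx -2.7743 \cdot 10^{5}$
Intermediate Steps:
$n = - \frac{2 \sqrt{56385947314515}}{30795}$ ($n = - 2 \sqrt{59459 - \frac{60176}{61590}} = - 2 \sqrt{59459 - \frac{30088}{30795}} = - 2 \sqrt{\frac{1831009817}{30795}} = - 2 \frac{\sqrt{56385947314515}}{30795} = - \frac{2 \sqrt{56385947314515}}{30795} \approx -487.68$)
$-277922 - n = -277922 - - \frac{2 \sqrt{56385947314515}}{30795} = -277922 + \frac{2 \sqrt{56385947314515}}{30795}$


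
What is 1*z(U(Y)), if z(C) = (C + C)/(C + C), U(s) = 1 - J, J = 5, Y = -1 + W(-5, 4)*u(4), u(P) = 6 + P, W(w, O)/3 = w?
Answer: 1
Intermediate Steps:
W(w, O) = 3*w
Y = -151 (Y = -1 + (3*(-5))*(6 + 4) = -1 - 15*10 = -1 - 150 = -151)
U(s) = -4 (U(s) = 1 - 1*5 = 1 - 5 = -4)
z(C) = 1 (z(C) = (2*C)/((2*C)) = (2*C)*(1/(2*C)) = 1)
1*z(U(Y)) = 1*1 = 1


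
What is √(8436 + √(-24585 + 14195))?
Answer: √(8436 + I*√10390) ≈ 91.849 + 0.5549*I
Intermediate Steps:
√(8436 + √(-24585 + 14195)) = √(8436 + √(-10390)) = √(8436 + I*√10390)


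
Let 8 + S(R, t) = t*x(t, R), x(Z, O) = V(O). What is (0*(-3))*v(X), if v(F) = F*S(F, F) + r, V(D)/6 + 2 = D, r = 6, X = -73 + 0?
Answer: 0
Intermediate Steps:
X = -73
V(D) = -12 + 6*D
x(Z, O) = -12 + 6*O
S(R, t) = -8 + t*(-12 + 6*R)
v(F) = 6 + F*(-8 + 6*F*(-2 + F)) (v(F) = F*(-8 + 6*F*(-2 + F)) + 6 = 6 + F*(-8 + 6*F*(-2 + F)))
(0*(-3))*v(X) = (0*(-3))*(6 + 2*(-73)*(-4 + 3*(-73)*(-2 - 73))) = 0*(6 + 2*(-73)*(-4 + 3*(-73)*(-75))) = 0*(6 + 2*(-73)*(-4 + 16425)) = 0*(6 + 2*(-73)*16421) = 0*(6 - 2397466) = 0*(-2397460) = 0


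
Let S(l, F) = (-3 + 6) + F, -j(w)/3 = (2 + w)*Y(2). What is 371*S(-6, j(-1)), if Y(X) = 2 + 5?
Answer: -6678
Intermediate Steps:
Y(X) = 7
j(w) = -42 - 21*w (j(w) = -3*(2 + w)*7 = -3*(14 + 7*w) = -42 - 21*w)
S(l, F) = 3 + F
371*S(-6, j(-1)) = 371*(3 + (-42 - 21*(-1))) = 371*(3 + (-42 + 21)) = 371*(3 - 21) = 371*(-18) = -6678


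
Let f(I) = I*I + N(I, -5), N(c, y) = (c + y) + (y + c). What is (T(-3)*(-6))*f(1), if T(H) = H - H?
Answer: 0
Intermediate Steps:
N(c, y) = 2*c + 2*y (N(c, y) = (c + y) + (c + y) = 2*c + 2*y)
f(I) = -10 + I² + 2*I (f(I) = I*I + (2*I + 2*(-5)) = I² + (2*I - 10) = I² + (-10 + 2*I) = -10 + I² + 2*I)
T(H) = 0
(T(-3)*(-6))*f(1) = (0*(-6))*(-10 + 1² + 2*1) = 0*(-10 + 1 + 2) = 0*(-7) = 0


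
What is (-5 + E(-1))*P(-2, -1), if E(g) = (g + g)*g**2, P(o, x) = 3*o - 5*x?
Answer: 7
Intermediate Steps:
P(o, x) = -5*x + 3*o
E(g) = 2*g**3 (E(g) = (2*g)*g**2 = 2*g**3)
(-5 + E(-1))*P(-2, -1) = (-5 + 2*(-1)**3)*(-5*(-1) + 3*(-2)) = (-5 + 2*(-1))*(5 - 6) = (-5 - 2)*(-1) = -7*(-1) = 7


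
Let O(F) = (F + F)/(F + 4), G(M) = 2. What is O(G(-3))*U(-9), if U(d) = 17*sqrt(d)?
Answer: 34*I ≈ 34.0*I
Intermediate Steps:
O(F) = 2*F/(4 + F) (O(F) = (2*F)/(4 + F) = 2*F/(4 + F))
O(G(-3))*U(-9) = (2*2/(4 + 2))*(17*sqrt(-9)) = (2*2/6)*(17*(3*I)) = (2*2*(1/6))*(51*I) = 2*(51*I)/3 = 34*I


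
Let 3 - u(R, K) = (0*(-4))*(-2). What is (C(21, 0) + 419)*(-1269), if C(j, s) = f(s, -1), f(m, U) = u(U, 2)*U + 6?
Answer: -535518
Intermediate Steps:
u(R, K) = 3 (u(R, K) = 3 - 0*(-4)*(-2) = 3 - 0*(-2) = 3 - 1*0 = 3 + 0 = 3)
f(m, U) = 6 + 3*U (f(m, U) = 3*U + 6 = 6 + 3*U)
C(j, s) = 3 (C(j, s) = 6 + 3*(-1) = 6 - 3 = 3)
(C(21, 0) + 419)*(-1269) = (3 + 419)*(-1269) = 422*(-1269) = -535518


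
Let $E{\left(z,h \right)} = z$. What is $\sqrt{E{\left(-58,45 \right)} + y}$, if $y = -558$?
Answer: $2 i \sqrt{154} \approx 24.819 i$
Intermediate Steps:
$\sqrt{E{\left(-58,45 \right)} + y} = \sqrt{-58 - 558} = \sqrt{-616} = 2 i \sqrt{154}$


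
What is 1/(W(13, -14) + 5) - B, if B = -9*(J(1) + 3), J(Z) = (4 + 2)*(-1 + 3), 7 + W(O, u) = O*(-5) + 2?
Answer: 8774/65 ≈ 134.98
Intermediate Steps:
W(O, u) = -5 - 5*O (W(O, u) = -7 + (O*(-5) + 2) = -7 + (-5*O + 2) = -7 + (2 - 5*O) = -5 - 5*O)
J(Z) = 12 (J(Z) = 6*2 = 12)
B = -135 (B = -9*(12 + 3) = -9*15 = -135)
1/(W(13, -14) + 5) - B = 1/((-5 - 5*13) + 5) - 1*(-135) = 1/((-5 - 65) + 5) + 135 = 1/(-70 + 5) + 135 = 1/(-65) + 135 = -1/65 + 135 = 8774/65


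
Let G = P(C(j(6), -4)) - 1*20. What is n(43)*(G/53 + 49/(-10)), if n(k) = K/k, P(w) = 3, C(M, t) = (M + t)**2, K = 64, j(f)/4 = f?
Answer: -88544/11395 ≈ -7.7704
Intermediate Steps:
j(f) = 4*f
G = -17 (G = 3 - 1*20 = 3 - 20 = -17)
n(k) = 64/k
n(43)*(G/53 + 49/(-10)) = (64/43)*(-17/53 + 49/(-10)) = (64*(1/43))*(-17*1/53 + 49*(-1/10)) = 64*(-17/53 - 49/10)/43 = (64/43)*(-2767/530) = -88544/11395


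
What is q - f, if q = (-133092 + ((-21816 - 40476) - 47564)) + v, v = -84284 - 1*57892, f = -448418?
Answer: 63294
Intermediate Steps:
v = -142176 (v = -84284 - 57892 = -142176)
q = -385124 (q = (-133092 + ((-21816 - 40476) - 47564)) - 142176 = (-133092 + (-62292 - 47564)) - 142176 = (-133092 - 109856) - 142176 = -242948 - 142176 = -385124)
q - f = -385124 - 1*(-448418) = -385124 + 448418 = 63294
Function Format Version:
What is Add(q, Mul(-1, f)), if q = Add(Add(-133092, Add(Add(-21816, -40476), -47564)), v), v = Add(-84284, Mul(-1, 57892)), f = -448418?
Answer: 63294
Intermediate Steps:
v = -142176 (v = Add(-84284, -57892) = -142176)
q = -385124 (q = Add(Add(-133092, Add(Add(-21816, -40476), -47564)), -142176) = Add(Add(-133092, Add(-62292, -47564)), -142176) = Add(Add(-133092, -109856), -142176) = Add(-242948, -142176) = -385124)
Add(q, Mul(-1, f)) = Add(-385124, Mul(-1, -448418)) = Add(-385124, 448418) = 63294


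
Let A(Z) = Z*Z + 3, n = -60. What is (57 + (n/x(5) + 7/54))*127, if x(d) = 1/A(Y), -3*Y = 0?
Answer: -842645/54 ≈ -15605.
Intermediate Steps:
Y = 0 (Y = -1/3*0 = 0)
A(Z) = 3 + Z**2 (A(Z) = Z**2 + 3 = 3 + Z**2)
x(d) = 1/3 (x(d) = 1/(3 + 0**2) = 1/(3 + 0) = 1/3)
(57 + (n/x(5) + 7/54))*127 = (57 + (-60/1/3 + 7/54))*127 = (57 + (-60*3 + 7*(1/54)))*127 = (57 + (-180 + 7/54))*127 = (57 - 9713/54)*127 = -6635/54*127 = -842645/54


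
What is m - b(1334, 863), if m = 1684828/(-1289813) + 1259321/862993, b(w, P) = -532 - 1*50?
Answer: 647994255386607/1113099590309 ≈ 582.15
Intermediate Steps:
b(w, P) = -582 (b(w, P) = -532 - 50 = -582)
m = 170293826769/1113099590309 (m = 1684828*(-1/1289813) + 1259321*(1/862993) = -1684828/1289813 + 1259321/862993 = 170293826769/1113099590309 ≈ 0.15299)
m - b(1334, 863) = 170293826769/1113099590309 - 1*(-582) = 170293826769/1113099590309 + 582 = 647994255386607/1113099590309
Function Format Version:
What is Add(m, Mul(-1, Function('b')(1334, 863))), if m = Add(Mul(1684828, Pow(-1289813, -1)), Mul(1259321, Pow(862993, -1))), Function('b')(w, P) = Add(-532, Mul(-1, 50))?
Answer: Rational(647994255386607, 1113099590309) ≈ 582.15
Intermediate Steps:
Function('b')(w, P) = -582 (Function('b')(w, P) = Add(-532, -50) = -582)
m = Rational(170293826769, 1113099590309) (m = Add(Mul(1684828, Rational(-1, 1289813)), Mul(1259321, Rational(1, 862993))) = Add(Rational(-1684828, 1289813), Rational(1259321, 862993)) = Rational(170293826769, 1113099590309) ≈ 0.15299)
Add(m, Mul(-1, Function('b')(1334, 863))) = Add(Rational(170293826769, 1113099590309), Mul(-1, -582)) = Add(Rational(170293826769, 1113099590309), 582) = Rational(647994255386607, 1113099590309)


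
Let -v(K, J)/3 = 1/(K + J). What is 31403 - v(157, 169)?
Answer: 10237381/326 ≈ 31403.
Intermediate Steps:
v(K, J) = -3/(J + K) (v(K, J) = -3/(K + J) = -3/(J + K))
31403 - v(157, 169) = 31403 - (-3)/(169 + 157) = 31403 - (-3)/326 = 31403 - 1*(-3/326) = 31403 + 3/326 = 10237381/326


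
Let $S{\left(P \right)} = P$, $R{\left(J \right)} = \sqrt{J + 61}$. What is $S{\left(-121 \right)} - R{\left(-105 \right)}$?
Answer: $-121 - 2 i \sqrt{11} \approx -121.0 - 6.6332 i$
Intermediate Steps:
$R{\left(J \right)} = \sqrt{61 + J}$
$S{\left(-121 \right)} - R{\left(-105 \right)} = -121 - \sqrt{61 - 105} = -121 - \sqrt{-44} = -121 - 2 i \sqrt{11}$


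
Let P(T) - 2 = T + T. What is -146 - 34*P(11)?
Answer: -962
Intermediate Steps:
P(T) = 2 + 2*T (P(T) = 2 + (T + T) = 2 + 2*T)
-146 - 34*P(11) = -146 - 34*(2 + 2*11) = -146 - 34*(2 + 22) = -146 - 34*24 = -146 - 816 = -962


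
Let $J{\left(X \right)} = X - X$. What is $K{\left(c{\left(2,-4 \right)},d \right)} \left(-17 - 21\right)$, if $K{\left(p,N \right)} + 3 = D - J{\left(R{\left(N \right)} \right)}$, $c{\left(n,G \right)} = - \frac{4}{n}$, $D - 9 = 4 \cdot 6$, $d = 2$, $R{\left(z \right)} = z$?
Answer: $-1140$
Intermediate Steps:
$J{\left(X \right)} = 0$
$D = 33$ ($D = 9 + 4 \cdot 6 = 9 + 24 = 33$)
$K{\left(p,N \right)} = 30$ ($K{\left(p,N \right)} = -3 + \left(33 - 0\right) = -3 + \left(33 + 0\right) = -3 + 33 = 30$)
$K{\left(c{\left(2,-4 \right)},d \right)} \left(-17 - 21\right) = 30 \left(-17 - 21\right) = 30 \left(-38\right) = -1140$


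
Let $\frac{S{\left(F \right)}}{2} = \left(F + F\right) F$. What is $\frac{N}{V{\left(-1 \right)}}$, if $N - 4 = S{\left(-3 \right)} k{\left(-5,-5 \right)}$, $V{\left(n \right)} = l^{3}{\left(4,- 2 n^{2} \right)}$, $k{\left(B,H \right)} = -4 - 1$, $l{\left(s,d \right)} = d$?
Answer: $22$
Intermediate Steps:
$S{\left(F \right)} = 4 F^{2}$ ($S{\left(F \right)} = 2 \left(F + F\right) F = 2 \cdot 2 F F = 2 \cdot 2 F^{2} = 4 F^{2}$)
$k{\left(B,H \right)} = -5$ ($k{\left(B,H \right)} = -4 - 1 = -5$)
$V{\left(n \right)} = - 8 n^{6}$ ($V{\left(n \right)} = \left(- 2 n^{2}\right)^{3} = - 8 n^{6}$)
$N = -176$ ($N = 4 + 4 \left(-3\right)^{2} \left(-5\right) = 4 + 4 \cdot 9 \left(-5\right) = 4 + 36 \left(-5\right) = 4 - 180 = -176$)
$\frac{N}{V{\left(-1 \right)}} = - \frac{176}{\left(-8\right) \left(-1\right)^{6}} = - \frac{176}{\left(-8\right) 1} = - \frac{176}{-8} = \left(-176\right) \left(- \frac{1}{8}\right) = 22$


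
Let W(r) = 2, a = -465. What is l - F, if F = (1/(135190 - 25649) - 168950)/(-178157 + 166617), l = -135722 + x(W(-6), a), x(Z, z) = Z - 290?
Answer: -171949175023349/1264103140 ≈ -1.3602e+5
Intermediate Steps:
x(Z, z) = -290 + Z
l = -136010 (l = -135722 + (-290 + 2) = -135722 - 288 = -136010)
F = 18506951949/1264103140 (F = (1/109541 - 168950)/(-11540) = (1/109541 - 168950)*(-1/11540) = -18506951949/109541*(-1/11540) = 18506951949/1264103140 ≈ 14.640)
l - F = -136010 - 1*18506951949/1264103140 = -136010 - 18506951949/1264103140 = -171949175023349/1264103140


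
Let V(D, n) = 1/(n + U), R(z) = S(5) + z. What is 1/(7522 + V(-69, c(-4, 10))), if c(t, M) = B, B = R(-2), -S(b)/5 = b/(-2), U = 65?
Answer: 151/1135824 ≈ 0.00013294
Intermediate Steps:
S(b) = 5*b/2 (S(b) = -5*b/(-2) = -5*b*(-1)/2 = -(-5)*b/2 = 5*b/2)
R(z) = 25/2 + z (R(z) = (5/2)*5 + z = 25/2 + z)
B = 21/2 (B = 25/2 - 2 = 21/2 ≈ 10.500)
c(t, M) = 21/2
V(D, n) = 1/(65 + n) (V(D, n) = 1/(n + 65) = 1/(65 + n))
1/(7522 + V(-69, c(-4, 10))) = 1/(7522 + 1/(65 + 21/2)) = 1/(7522 + 1/(151/2)) = 1/(7522 + 2/151) = 1/(1135824/151) = 151/1135824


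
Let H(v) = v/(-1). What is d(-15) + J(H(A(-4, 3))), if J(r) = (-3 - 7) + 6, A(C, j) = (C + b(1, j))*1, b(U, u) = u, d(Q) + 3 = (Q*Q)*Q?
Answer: -3382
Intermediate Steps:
d(Q) = -3 + Q³ (d(Q) = -3 + (Q*Q)*Q = -3 + Q²*Q = -3 + Q³)
A(C, j) = C + j (A(C, j) = (C + j)*1 = C + j)
H(v) = -v (H(v) = v*(-1) = -v)
J(r) = -4 (J(r) = -10 + 6 = -4)
d(-15) + J(H(A(-4, 3))) = (-3 + (-15)³) - 4 = (-3 - 3375) - 4 = -3378 - 4 = -3382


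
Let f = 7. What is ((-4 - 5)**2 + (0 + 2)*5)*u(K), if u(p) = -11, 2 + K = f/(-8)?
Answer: -1001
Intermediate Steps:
K = -23/8 (K = -2 + 7/(-8) = -2 + 7*(-1/8) = -2 - 7/8 = -23/8 ≈ -2.8750)
((-4 - 5)**2 + (0 + 2)*5)*u(K) = ((-4 - 5)**2 + (0 + 2)*5)*(-11) = ((-9)**2 + 2*5)*(-11) = (81 + 10)*(-11) = 91*(-11) = -1001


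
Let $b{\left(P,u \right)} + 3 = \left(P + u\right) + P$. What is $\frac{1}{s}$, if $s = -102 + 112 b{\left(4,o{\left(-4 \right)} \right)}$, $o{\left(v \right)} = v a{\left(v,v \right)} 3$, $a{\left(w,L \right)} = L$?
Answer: $\frac{1}{5834} \approx 0.00017141$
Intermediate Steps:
$o{\left(v \right)} = 3 v^{2}$ ($o{\left(v \right)} = v v 3 = v^{2} \cdot 3 = 3 v^{2}$)
$b{\left(P,u \right)} = -3 + u + 2 P$ ($b{\left(P,u \right)} = -3 + \left(\left(P + u\right) + P\right) = -3 + \left(u + 2 P\right) = -3 + u + 2 P$)
$s = 5834$ ($s = -102 + 112 \left(-3 + 3 \left(-4\right)^{2} + 2 \cdot 4\right) = -102 + 112 \left(-3 + 3 \cdot 16 + 8\right) = -102 + 112 \left(-3 + 48 + 8\right) = -102 + 112 \cdot 53 = -102 + 5936 = 5834$)
$\frac{1}{s} = \frac{1}{5834}$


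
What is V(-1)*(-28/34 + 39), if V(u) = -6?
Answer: -3894/17 ≈ -229.06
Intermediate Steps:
V(-1)*(-28/34 + 39) = -6*(-28/34 + 39) = -6*(-28*1/34 + 39) = -6*(-14/17 + 39) = -6*649/17 = -3894/17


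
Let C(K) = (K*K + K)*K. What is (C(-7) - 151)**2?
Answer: 198025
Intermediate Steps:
C(K) = K*(K + K**2) (C(K) = (K**2 + K)*K = (K + K**2)*K = K*(K + K**2))
(C(-7) - 151)**2 = ((-7)**2*(1 - 7) - 151)**2 = (49*(-6) - 151)**2 = (-294 - 151)**2 = (-445)**2 = 198025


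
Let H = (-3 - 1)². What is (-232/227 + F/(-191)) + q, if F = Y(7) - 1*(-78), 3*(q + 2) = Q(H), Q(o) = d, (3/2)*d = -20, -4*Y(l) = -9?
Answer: -12309859/1560852 ≈ -7.8866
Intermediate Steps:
Y(l) = 9/4 (Y(l) = -¼*(-9) = 9/4)
d = -40/3 (d = (⅔)*(-20) = -40/3 ≈ -13.333)
H = 16 (H = (-4)² = 16)
Q(o) = -40/3
q = -58/9 (q = -2 + (⅓)*(-40/3) = -2 - 40/9 = -58/9 ≈ -6.4444)
F = 321/4 (F = 9/4 - 1*(-78) = 9/4 + 78 = 321/4 ≈ 80.250)
(-232/227 + F/(-191)) + q = (-232/227 + (321/4)/(-191)) - 58/9 = (-232*1/227 + (321/4)*(-1/191)) - 58/9 = (-232/227 - 321/764) - 58/9 = -250115/173428 - 58/9 = -12309859/1560852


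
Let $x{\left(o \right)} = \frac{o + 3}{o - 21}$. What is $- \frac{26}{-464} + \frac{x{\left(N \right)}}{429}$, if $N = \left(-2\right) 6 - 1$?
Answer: $\frac{95969}{1691976} \approx 0.05672$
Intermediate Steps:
$N = -13$ ($N = -12 - 1 = -13$)
$x{\left(o \right)} = \frac{3 + o}{-21 + o}$
$- \frac{26}{-464} + \frac{x{\left(N \right)}}{429} = - \frac{26}{-464} + \frac{\frac{1}{-21 - 13} \left(3 - 13\right)}{429} = \left(-26\right) \left(- \frac{1}{464}\right) + \frac{1}{-34} \left(-10\right) \frac{1}{429} = \frac{13}{232} + \left(- \frac{1}{34}\right) \left(-10\right) \frac{1}{429} = \frac{13}{232} + \frac{5}{17} \cdot \frac{1}{429} = \frac{13}{232} + \frac{5}{7293} = \frac{95969}{1691976}$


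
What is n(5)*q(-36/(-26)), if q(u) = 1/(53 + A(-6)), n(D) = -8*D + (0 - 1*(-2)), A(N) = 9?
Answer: -19/31 ≈ -0.61290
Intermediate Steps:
n(D) = 2 - 8*D (n(D) = -8*D + (0 + 2) = -8*D + 2 = 2 - 8*D)
q(u) = 1/62 (q(u) = 1/(53 + 9) = 1/62)
n(5)*q(-36/(-26)) = (2 - 8*5)*(1/62) = (2 - 40)*(1/62) = -38*1/62 = -19/31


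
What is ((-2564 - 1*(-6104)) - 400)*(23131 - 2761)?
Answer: 63961800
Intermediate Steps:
((-2564 - 1*(-6104)) - 400)*(23131 - 2761) = ((-2564 + 6104) - 400)*20370 = (3540 - 400)*20370 = 3140*20370 = 63961800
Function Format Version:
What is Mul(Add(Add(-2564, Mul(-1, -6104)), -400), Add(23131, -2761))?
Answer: 63961800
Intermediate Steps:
Mul(Add(Add(-2564, Mul(-1, -6104)), -400), Add(23131, -2761)) = Mul(Add(Add(-2564, 6104), -400), 20370) = Mul(Add(3540, -400), 20370) = Mul(3140, 20370) = 63961800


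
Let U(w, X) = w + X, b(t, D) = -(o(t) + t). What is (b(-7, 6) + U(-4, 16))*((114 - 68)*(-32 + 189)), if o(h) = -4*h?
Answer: -64998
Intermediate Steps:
b(t, D) = 3*t (b(t, D) = -(-4*t + t) = -(-3)*t = 3*t)
U(w, X) = X + w
(b(-7, 6) + U(-4, 16))*((114 - 68)*(-32 + 189)) = (3*(-7) + (16 - 4))*((114 - 68)*(-32 + 189)) = (-21 + 12)*(46*157) = -9*7222 = -64998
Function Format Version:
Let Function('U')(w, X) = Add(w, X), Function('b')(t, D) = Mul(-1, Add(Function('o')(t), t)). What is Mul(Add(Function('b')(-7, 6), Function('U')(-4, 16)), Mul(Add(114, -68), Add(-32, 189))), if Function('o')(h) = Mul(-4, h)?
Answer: -64998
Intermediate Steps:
Function('b')(t, D) = Mul(3, t) (Function('b')(t, D) = Mul(-1, Add(Mul(-4, t), t)) = Mul(-1, Mul(-3, t)) = Mul(3, t))
Function('U')(w, X) = Add(X, w)
Mul(Add(Function('b')(-7, 6), Function('U')(-4, 16)), Mul(Add(114, -68), Add(-32, 189))) = Mul(Add(Mul(3, -7), Add(16, -4)), Mul(Add(114, -68), Add(-32, 189))) = Mul(Add(-21, 12), Mul(46, 157)) = Mul(-9, 7222) = -64998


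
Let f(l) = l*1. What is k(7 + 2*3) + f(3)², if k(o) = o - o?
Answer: 9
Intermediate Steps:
f(l) = l
k(o) = 0
k(7 + 2*3) + f(3)² = 0 + 3² = 0 + 9 = 9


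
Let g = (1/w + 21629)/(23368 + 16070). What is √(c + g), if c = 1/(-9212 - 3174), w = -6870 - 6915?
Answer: √690654068714314307657670/1122280658730 ≈ 0.74051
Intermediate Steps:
w = -13785
c = -1/12386 (c = 1/(-12386) = -1/12386 ≈ -8.0736e-5)
g = 149077882/271826415 (g = (1/(-13785) + 21629)/(23368 + 16070) = (-1/13785 + 21629)/39438 = (298155764/13785)*(1/39438) = 149077882/271826415 ≈ 0.54843)
√(c + g) = √(-1/12386 + 149077882/271826415) = √(1846206820037/3366841976190) = √690654068714314307657670/1122280658730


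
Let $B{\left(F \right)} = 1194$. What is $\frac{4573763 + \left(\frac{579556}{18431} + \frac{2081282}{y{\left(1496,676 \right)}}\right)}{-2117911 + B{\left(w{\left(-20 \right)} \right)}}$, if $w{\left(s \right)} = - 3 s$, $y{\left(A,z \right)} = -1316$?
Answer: $- \frac{7921422900693}{3667241836538} \approx -2.16$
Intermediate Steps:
$\frac{4573763 + \left(\frac{579556}{18431} + \frac{2081282}{y{\left(1496,676 \right)}}\right)}{-2117911 + B{\left(w{\left(-20 \right)} \right)}} = \frac{4573763 + \left(\frac{579556}{18431} + \frac{2081282}{-1316}\right)}{-2117911 + 1194} = \frac{4573763 + \left(579556 \cdot \frac{1}{18431} + 2081282 \left(- \frac{1}{1316}\right)\right)}{-2116717} = \left(4573763 + \left(\frac{579556}{18431} - \frac{148663}{94}\right)\right) \left(- \frac{1}{2116717}\right) = \left(4573763 - \frac{2685529489}{1732514}\right) \left(- \frac{1}{2116717}\right) = \frac{7921422900693}{1732514} \left(- \frac{1}{2116717}\right) = - \frac{7921422900693}{3667241836538}$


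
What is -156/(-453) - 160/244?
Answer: -2868/9211 ≈ -0.31137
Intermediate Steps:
-156/(-453) - 160/244 = -156*(-1/453) - 160*1/244 = 52/151 - 40/61 = -2868/9211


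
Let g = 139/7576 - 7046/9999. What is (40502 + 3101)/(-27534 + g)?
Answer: -3303032943672/2085819233051 ≈ -1.5836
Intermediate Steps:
g = -51990635/75752424 (g = 139*(1/7576) - 7046*1/9999 = 139/7576 - 7046/9999 = -51990635/75752424 ≈ -0.68632)
(40502 + 3101)/(-27534 + g) = (40502 + 3101)/(-27534 - 51990635/75752424) = 43603/(-2085819233051/75752424) = 43603*(-75752424/2085819233051) = -3303032943672/2085819233051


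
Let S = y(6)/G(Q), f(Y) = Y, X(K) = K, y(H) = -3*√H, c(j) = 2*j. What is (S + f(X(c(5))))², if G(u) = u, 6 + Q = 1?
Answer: 2554/25 + 12*√6 ≈ 131.55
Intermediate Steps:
Q = -5 (Q = -6 + 1 = -5)
S = 3*√6/5 (S = -3*√6/(-5) = -3*√6*(-⅕) = 3*√6/5 ≈ 1.4697)
(S + f(X(c(5))))² = (3*√6/5 + 2*5)² = (3*√6/5 + 10)² = (10 + 3*√6/5)²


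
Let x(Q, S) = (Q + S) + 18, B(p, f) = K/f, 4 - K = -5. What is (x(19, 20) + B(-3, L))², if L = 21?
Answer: 161604/49 ≈ 3298.0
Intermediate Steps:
K = 9 (K = 4 - 1*(-5) = 4 + 5 = 9)
B(p, f) = 9/f
x(Q, S) = 18 + Q + S
(x(19, 20) + B(-3, L))² = ((18 + 19 + 20) + 9/21)² = (57 + 9*(1/21))² = (57 + 3/7)² = (402/7)² = 161604/49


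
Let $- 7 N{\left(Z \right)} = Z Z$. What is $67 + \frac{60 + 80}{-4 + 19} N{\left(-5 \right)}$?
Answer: $\frac{101}{3} \approx 33.667$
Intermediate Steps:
$N{\left(Z \right)} = - \frac{Z^{2}}{7}$ ($N{\left(Z \right)} = - \frac{Z Z}{7} = - \frac{Z^{2}}{7}$)
$67 + \frac{60 + 80}{-4 + 19} N{\left(-5 \right)} = 67 + \frac{60 + 80}{-4 + 19} \left(- \frac{\left(-5\right)^{2}}{7}\right) = 67 + \frac{140}{15} \left(\left(- \frac{1}{7}\right) 25\right) = 67 + 140 \cdot \frac{1}{15} \left(- \frac{25}{7}\right) = 67 + \frac{28}{3} \left(- \frac{25}{7}\right) = 67 - \frac{100}{3} = \frac{101}{3}$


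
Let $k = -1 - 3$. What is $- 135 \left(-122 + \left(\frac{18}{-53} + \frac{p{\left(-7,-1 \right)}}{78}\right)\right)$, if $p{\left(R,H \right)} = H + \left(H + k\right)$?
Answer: $\frac{11386575}{689} \approx 16526.0$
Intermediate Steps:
$k = -4$
$p{\left(R,H \right)} = -4 + 2 H$ ($p{\left(R,H \right)} = H + \left(H - 4\right) = H + \left(-4 + H\right) = -4 + 2 H$)
$- 135 \left(-122 + \left(\frac{18}{-53} + \frac{p{\left(-7,-1 \right)}}{78}\right)\right) = - 135 \left(-122 + \left(\frac{18}{-53} + \frac{-4 + 2 \left(-1\right)}{78}\right)\right) = - 135 \left(-122 + \left(18 \left(- \frac{1}{53}\right) + \left(-4 - 2\right) \frac{1}{78}\right)\right) = - 135 \left(-122 - \frac{287}{689}\right) = \left(-135\right) \left(- \frac{84345}{689}\right) = \frac{11386575}{689}$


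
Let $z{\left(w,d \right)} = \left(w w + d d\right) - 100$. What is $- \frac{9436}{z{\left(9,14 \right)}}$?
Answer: $- \frac{9436}{177} \approx -53.311$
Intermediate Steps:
$z{\left(w,d \right)} = -100 + d^{2} + w^{2}$ ($z{\left(w,d \right)} = \left(w^{2} + d^{2}\right) - 100 = \left(d^{2} + w^{2}\right) - 100 = -100 + d^{2} + w^{2}$)
$- \frac{9436}{z{\left(9,14 \right)}} = - \frac{9436}{-100 + 14^{2} + 9^{2}} = - \frac{9436}{-100 + 196 + 81} = - \frac{9436}{177}$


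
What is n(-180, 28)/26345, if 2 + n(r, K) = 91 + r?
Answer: -91/26345 ≈ -0.0034542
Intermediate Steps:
n(r, K) = 89 + r (n(r, K) = -2 + (91 + r) = 89 + r)
n(-180, 28)/26345 = (89 - 180)/26345 = -91*1/26345 = -91/26345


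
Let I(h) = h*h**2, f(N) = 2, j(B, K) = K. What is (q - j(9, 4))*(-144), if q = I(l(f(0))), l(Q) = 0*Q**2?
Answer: 576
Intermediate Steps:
l(Q) = 0
I(h) = h**3
q = 0 (q = 0**3 = 0)
(q - j(9, 4))*(-144) = (0 - 1*4)*(-144) = (0 - 4)*(-144) = -4*(-144) = 576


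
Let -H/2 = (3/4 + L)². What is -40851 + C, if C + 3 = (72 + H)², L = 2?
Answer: -2407631/64 ≈ -37619.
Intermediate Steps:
H = -121/8 (H = -2*(3/4 + 2)² = -2*(3*(¼) + 2)² = -2*(¾ + 2)² = -2*(11/4)² = -2*121/16 = -121/8 ≈ -15.125)
C = 206833/64 (C = -3 + (72 - 121/8)² = -3 + (455/8)² = -3 + 207025/64 = 206833/64 ≈ 3231.8)
-40851 + C = -40851 + 206833/64 = -2407631/64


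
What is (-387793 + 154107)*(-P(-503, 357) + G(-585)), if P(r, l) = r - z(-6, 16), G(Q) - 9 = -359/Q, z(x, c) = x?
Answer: -69257286134/585 ≈ -1.1839e+8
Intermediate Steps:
G(Q) = 9 - 359/Q
P(r, l) = 6 + r (P(r, l) = r - 1*(-6) = r + 6 = 6 + r)
(-387793 + 154107)*(-P(-503, 357) + G(-585)) = (-387793 + 154107)*(-(6 - 503) + (9 - 359/(-585))) = -233686*(-1*(-497) + (9 - 359*(-1/585))) = -233686*(497 + (9 + 359/585)) = -233686*(497 + 5624/585) = -233686*296369/585 = -69257286134/585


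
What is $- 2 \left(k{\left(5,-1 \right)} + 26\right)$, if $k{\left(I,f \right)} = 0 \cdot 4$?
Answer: $-52$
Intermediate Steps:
$k{\left(I,f \right)} = 0$
$- 2 \left(k{\left(5,-1 \right)} + 26\right) = - 2 \left(0 + 26\right) = \left(-2\right) 26 = -52$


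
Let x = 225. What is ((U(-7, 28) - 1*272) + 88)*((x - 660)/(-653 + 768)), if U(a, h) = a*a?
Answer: 11745/23 ≈ 510.65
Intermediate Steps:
U(a, h) = a²
((U(-7, 28) - 1*272) + 88)*((x - 660)/(-653 + 768)) = (((-7)² - 1*272) + 88)*((225 - 660)/(-653 + 768)) = ((49 - 272) + 88)*(-435/115) = (-223 + 88)*(-435*1/115) = -135*(-87/23) = 11745/23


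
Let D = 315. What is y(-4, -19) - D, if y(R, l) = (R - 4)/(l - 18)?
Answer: -11647/37 ≈ -314.78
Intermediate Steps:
y(R, l) = (-4 + R)/(-18 + l)
y(-4, -19) - D = (-4 - 4)/(-18 - 19) - 1*315 = -8/(-37) - 315 = -1/37*(-8) - 315 = 8/37 - 315 = -11647/37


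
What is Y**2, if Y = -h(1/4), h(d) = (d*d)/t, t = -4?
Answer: 1/4096 ≈ 0.00024414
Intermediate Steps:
h(d) = -d**2/4 (h(d) = (d*d)/(-4) = d**2*(-1/4) = -d**2/4)
Y = 1/64 (Y = -(-1)*(1/4)**2/4 = -(-1)/(4*16) = -1*(-1/64) = 1/64 ≈ 0.015625)
Y**2 = (1/64)**2 = 1/4096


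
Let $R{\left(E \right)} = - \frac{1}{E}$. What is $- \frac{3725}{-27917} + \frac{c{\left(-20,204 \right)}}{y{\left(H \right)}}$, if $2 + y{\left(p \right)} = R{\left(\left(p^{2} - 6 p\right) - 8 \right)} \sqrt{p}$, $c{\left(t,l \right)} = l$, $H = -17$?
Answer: $- \frac{556207310093}{5460313947} + \frac{26044 i \sqrt{17}}{195591} \approx -101.86 + 0.54901 i$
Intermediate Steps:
$y{\left(p \right)} = -2 - \frac{\sqrt{p}}{-8 + p^{2} - 6 p}$ ($y{\left(p \right)} = -2 + - \frac{1}{\left(p^{2} - 6 p\right) - 8} \sqrt{p} = -2 + - \frac{1}{-8 + p^{2} - 6 p} \sqrt{p} = -2 - \frac{\sqrt{p}}{-8 + p^{2} - 6 p}$)
$- \frac{3725}{-27917} + \frac{c{\left(-20,204 \right)}}{y{\left(H \right)}} = - \frac{3725}{-27917} + \frac{204}{\frac{1}{8 - \left(-17\right)^{2} + 6 \left(-17\right)} \left(-16 + \sqrt{-17} - -204 + 2 \left(-17\right)^{2}\right)} = \left(-3725\right) \left(- \frac{1}{27917}\right) + \frac{204}{\frac{1}{8 - 289 - 102} \left(-16 + i \sqrt{17} + 204 + 2 \cdot 289\right)} = \frac{3725}{27917} + \frac{204}{\frac{1}{8 - 289 - 102} \left(-16 + i \sqrt{17} + 204 + 578\right)} = \frac{3725}{27917} + \frac{204}{\frac{1}{-383} \left(766 + i \sqrt{17}\right)} = \frac{3725}{27917} + \frac{204}{\left(- \frac{1}{383}\right) \left(766 + i \sqrt{17}\right)} = \frac{3725}{27917} + \frac{204}{-2 - \frac{i \sqrt{17}}{383}}$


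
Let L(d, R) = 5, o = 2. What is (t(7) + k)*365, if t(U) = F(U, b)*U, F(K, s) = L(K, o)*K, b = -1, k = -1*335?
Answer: -32850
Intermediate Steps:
k = -335
F(K, s) = 5*K
t(U) = 5*U**2 (t(U) = (5*U)*U = 5*U**2)
(t(7) + k)*365 = (5*7**2 - 335)*365 = (5*49 - 335)*365 = (245 - 335)*365 = -90*365 = -32850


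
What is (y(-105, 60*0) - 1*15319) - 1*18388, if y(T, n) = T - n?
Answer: -33812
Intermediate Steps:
(y(-105, 60*0) - 1*15319) - 1*18388 = ((-105 - 60*0) - 1*15319) - 1*18388 = ((-105 - 1*0) - 15319) - 18388 = ((-105 + 0) - 15319) - 18388 = (-105 - 15319) - 18388 = -15424 - 18388 = -33812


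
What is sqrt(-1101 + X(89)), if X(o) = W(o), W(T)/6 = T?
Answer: 9*I*sqrt(7) ≈ 23.812*I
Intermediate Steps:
W(T) = 6*T
X(o) = 6*o
sqrt(-1101 + X(89)) = sqrt(-1101 + 6*89) = sqrt(-1101 + 534) = sqrt(-567) = 9*I*sqrt(7)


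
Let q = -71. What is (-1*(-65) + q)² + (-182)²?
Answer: 33160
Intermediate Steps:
(-1*(-65) + q)² + (-182)² = (-1*(-65) - 71)² + (-182)² = (65 - 71)² + 33124 = (-6)² + 33124 = 36 + 33124 = 33160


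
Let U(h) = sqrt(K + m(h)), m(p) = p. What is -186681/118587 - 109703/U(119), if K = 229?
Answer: -62227/39529 - 109703*sqrt(87)/174 ≈ -5882.3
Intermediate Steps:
U(h) = sqrt(229 + h)
-186681/118587 - 109703/U(119) = -186681/118587 - 109703/sqrt(229 + 119) = -186681*1/118587 - 109703*sqrt(87)/174 = -62227/39529 - 109703*sqrt(87)/174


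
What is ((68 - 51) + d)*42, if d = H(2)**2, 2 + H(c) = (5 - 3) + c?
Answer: 882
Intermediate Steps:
H(c) = c (H(c) = -2 + ((5 - 3) + c) = -2 + (2 + c) = c)
d = 4 (d = 2**2 = 4)
((68 - 51) + d)*42 = ((68 - 51) + 4)*42 = (17 + 4)*42 = 21*42 = 882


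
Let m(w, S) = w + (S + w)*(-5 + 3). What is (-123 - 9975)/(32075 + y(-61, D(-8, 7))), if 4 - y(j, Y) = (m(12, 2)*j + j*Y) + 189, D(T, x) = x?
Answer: -3366/10447 ≈ -0.32220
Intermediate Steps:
m(w, S) = -w - 2*S (m(w, S) = w + (S + w)*(-2) = w + (-2*S - 2*w) = -w - 2*S)
y(j, Y) = -185 + 16*j - Y*j (y(j, Y) = 4 - (((-1*12 - 2*2)*j + j*Y) + 189) = 4 - (((-12 - 4)*j + Y*j) + 189) = 4 - ((-16*j + Y*j) + 189) = 4 - (189 - 16*j + Y*j) = 4 + (-189 + 16*j - Y*j) = -185 + 16*j - Y*j)
(-123 - 9975)/(32075 + y(-61, D(-8, 7))) = (-123 - 9975)/(32075 + (-185 + 16*(-61) - 1*7*(-61))) = -10098/(32075 + (-185 - 976 + 427)) = -10098/(32075 - 734) = -10098/31341 = -10098*1/31341 = -3366/10447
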